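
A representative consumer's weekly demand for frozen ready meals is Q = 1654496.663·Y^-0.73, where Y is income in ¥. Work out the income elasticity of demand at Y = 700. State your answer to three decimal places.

-0.730

For Q = A·Y^β the income elasticity is constant and equal to β.
Here β = -0.73, so η = -0.730.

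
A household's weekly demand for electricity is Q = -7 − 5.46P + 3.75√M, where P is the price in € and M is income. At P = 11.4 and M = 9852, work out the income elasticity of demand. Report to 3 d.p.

0.614

At P = 11.4, M = 9852: Q = 302.971.
Holding P constant, ∂Q/∂M = 3.75/(2√M) = 0.0188903.
η_M = (∂Q/∂M)·(M/Q) = 0.0188903 × (9852/302.971) = 0.614.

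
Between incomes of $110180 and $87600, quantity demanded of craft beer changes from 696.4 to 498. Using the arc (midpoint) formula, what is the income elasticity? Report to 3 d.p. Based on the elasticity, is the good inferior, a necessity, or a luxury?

ΔQ = 498 − 696.4 = -198.4; midpoint Q̄ = (696.4 + 498)/2 = 597.2.
ΔI = 87600 − 110180 = -22580; midpoint Ī = (110180 + 87600)/2 = 98890.
η = (ΔQ/Q̄) ÷ (ΔI/Ī) = (-198.4/597.2) ÷ (-22580/98890) = 1.455.
η > 1 ⇒ luxury.

1.455 (luxury)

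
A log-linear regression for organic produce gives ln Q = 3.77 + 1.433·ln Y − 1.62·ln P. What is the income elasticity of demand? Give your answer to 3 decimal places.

In a log-linear demand, the coefficient on ln Y is the income elasticity.
So η = 1.433.

1.433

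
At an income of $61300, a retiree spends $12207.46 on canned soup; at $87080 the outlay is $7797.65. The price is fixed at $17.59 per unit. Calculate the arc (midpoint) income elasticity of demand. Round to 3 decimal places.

-1.269

With a constant price, Q₁ = 12207.46/17.59 = 694.000 and Q₂ = 7797.65/17.59 = 443.300 (equivalently, work directly with expenditure since P cancels).
Midpoint %ΔQ = (7797.65 − 12207.46)/10002.56 = -0.44087; midpoint %ΔI = (87080 − 61300)/74190 = 0.34749.
η = -0.44087 / 0.34749 = -1.269.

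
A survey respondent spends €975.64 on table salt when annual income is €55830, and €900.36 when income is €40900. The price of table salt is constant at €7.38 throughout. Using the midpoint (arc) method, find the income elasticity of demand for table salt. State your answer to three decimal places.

With a constant price, Q₁ = 975.64/7.38 = 132.201 and Q₂ = 900.36/7.38 = 122.000 (equivalently, work directly with expenditure since P cancels).
Midpoint %ΔQ = (900.36 − 975.64)/938.00 = -0.08026; midpoint %ΔI = (40900 − 55830)/48365 = -0.30869.
η = -0.08026 / -0.30869 = 0.260.

0.260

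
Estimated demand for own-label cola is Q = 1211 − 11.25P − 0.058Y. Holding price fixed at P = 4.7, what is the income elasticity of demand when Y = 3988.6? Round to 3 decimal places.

-0.250

At P = 4.7, Y = 3988.6: Q = 926.786.
Holding P constant, ∂Q/∂Y = −0.058.
η_Y = (∂Q/∂Y)·(Y/Q) = -0.058 × (3988.6/926.786) = -0.250.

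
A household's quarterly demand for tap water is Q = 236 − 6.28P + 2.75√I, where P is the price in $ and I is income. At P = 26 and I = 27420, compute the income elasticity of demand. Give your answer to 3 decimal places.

0.431

At P = 26, I = 27420: Q = 528.092.
Holding P constant, ∂Q/∂I = 2.75/(2√I) = 0.00830365.
η_I = (∂Q/∂I)·(I/Q) = 0.00830365 × (27420/528.092) = 0.431.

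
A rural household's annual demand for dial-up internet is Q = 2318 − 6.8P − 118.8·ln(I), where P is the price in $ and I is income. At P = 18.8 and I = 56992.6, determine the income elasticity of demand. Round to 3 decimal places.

At P = 18.8, I = 56992.6: Q = 889.220.
Holding P constant, ∂Q/∂I = -118.8/I = -0.00208448.
η_I = (∂Q/∂I)·(I/Q) = -0.00208448 × (56992.6/889.220) = -0.134.

-0.134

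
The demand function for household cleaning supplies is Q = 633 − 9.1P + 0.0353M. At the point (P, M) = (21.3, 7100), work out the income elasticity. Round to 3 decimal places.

0.363

At P = 21.3, M = 7100: Q = 689.800.
Holding P constant, ∂Q/∂M = 0.0353.
η_M = (∂Q/∂M)·(M/Q) = 0.0353 × (7100/689.800) = 0.363.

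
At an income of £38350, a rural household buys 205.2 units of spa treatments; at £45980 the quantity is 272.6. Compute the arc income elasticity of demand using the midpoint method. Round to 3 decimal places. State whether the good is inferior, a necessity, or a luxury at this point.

ΔQ = 272.6 − 205.2 = 67.4; midpoint Q̄ = (205.2 + 272.6)/2 = 238.9.
ΔI = 45980 − 38350 = 7630; midpoint Ī = (38350 + 45980)/2 = 42165.
η = (ΔQ/Q̄) ÷ (ΔI/Ī) = (67.4/238.9) ÷ (7630/42165) = 1.559.
η > 1 ⇒ luxury.

1.559 (luxury)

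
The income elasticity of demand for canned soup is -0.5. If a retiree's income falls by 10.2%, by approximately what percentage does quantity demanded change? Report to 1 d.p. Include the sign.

%ΔQ ≈ η × %ΔI = -0.5 × (-10.2%) = 5.1%.

5.1%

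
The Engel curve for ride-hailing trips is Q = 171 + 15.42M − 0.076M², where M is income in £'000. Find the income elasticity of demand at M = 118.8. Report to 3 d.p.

At M = 118.8: Q = 930.2746.
dQ/dM = 15.42 − 0.152M = -2.63760.
η = (dQ/dM)·(M/Q) = -2.63760 × (118.8/930.2746) = -0.337.

-0.337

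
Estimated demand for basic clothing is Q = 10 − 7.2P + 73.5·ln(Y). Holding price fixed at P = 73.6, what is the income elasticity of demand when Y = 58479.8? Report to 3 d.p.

0.256

At P = 73.6, Y = 58479.8: Q = 286.848.
Holding P constant, ∂Q/∂Y = 73.5/Y = 0.00125684.
η_Y = (∂Q/∂Y)·(Y/Q) = 0.00125684 × (58479.8/286.848) = 0.256.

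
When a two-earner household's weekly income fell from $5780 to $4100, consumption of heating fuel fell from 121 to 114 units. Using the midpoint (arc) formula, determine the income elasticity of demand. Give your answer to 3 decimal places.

0.175

ΔQ = 114 − 121 = -7; midpoint Q̄ = (121 + 114)/2 = 117.5.
ΔI = 4100 − 5780 = -1680; midpoint Ī = (5780 + 4100)/2 = 4940.
η = (ΔQ/Q̄) ÷ (ΔI/Ī) = (-7/117.5) ÷ (-1680/4940) = 0.175.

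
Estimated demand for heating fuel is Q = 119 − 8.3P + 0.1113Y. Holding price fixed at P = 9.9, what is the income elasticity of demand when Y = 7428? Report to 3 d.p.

At P = 9.9, Y = 7428: Q = 863.566.
Holding P constant, ∂Q/∂Y = 0.1113.
η_Y = (∂Q/∂Y)·(Y/Q) = 0.1113 × (7428/863.566) = 0.957.

0.957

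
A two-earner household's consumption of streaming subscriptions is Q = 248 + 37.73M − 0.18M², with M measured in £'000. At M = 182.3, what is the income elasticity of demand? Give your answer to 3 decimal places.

-4.445

At M = 182.3: Q = 1144.1868.
dQ/dM = 37.73 − 0.36M = -27.89800.
η = (dQ/dM)·(M/Q) = -27.89800 × (182.3/1144.1868) = -4.445.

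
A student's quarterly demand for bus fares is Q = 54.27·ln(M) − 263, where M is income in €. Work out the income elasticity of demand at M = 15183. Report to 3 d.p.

At M = 15183: Q = 259.508.
dQ/dM = 54.27/M = 0.00357439 at this income.
η = (dQ/dM)·(M/Q) = 0.00357439 × (15183/259.508) = 0.209.

0.209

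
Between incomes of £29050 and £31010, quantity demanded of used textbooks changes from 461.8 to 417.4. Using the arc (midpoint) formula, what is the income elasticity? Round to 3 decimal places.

-1.547

ΔQ = 417.4 − 461.8 = -44.4; midpoint Q̄ = (461.8 + 417.4)/2 = 439.6.
ΔI = 31010 − 29050 = 1960; midpoint Ī = (29050 + 31010)/2 = 30030.
η = (ΔQ/Q̄) ÷ (ΔI/Ī) = (-44.4/439.6) ÷ (1960/30030) = -1.547.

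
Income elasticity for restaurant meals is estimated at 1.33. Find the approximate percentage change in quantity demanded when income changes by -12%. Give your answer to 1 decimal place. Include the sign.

%ΔQ ≈ η × %ΔI = 1.33 × (-12%) = -16.0%.

-16.0%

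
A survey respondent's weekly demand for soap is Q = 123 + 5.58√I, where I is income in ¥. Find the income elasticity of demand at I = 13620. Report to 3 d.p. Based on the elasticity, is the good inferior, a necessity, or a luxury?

At I = 13620: Q = 774.213.
dQ/dI = 5.58/(2√I) = 0.0239065 at this income.
η = (dQ/dI)·(I/Q) = 0.0239065 × (13620/774.213) = 0.421.
Since 0 < η < 1, the good is a necessity.

0.421 (necessity)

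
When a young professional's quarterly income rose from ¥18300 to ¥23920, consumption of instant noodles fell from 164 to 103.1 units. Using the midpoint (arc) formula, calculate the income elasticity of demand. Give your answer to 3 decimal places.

ΔQ = 103.1 − 164 = -60.9; midpoint Q̄ = (164 + 103.1)/2 = 133.55.
ΔI = 23920 − 18300 = 5620; midpoint Ī = (18300 + 23920)/2 = 21110.
η = (ΔQ/Q̄) ÷ (ΔI/Ī) = (-60.9/133.55) ÷ (5620/21110) = -1.713.

-1.713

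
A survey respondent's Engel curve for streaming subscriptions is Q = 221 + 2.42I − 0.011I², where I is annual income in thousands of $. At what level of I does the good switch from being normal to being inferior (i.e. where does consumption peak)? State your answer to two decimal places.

110.00

dQ/dI = 2.42 − 0.022I.
The good is inferior where dQ/dI < 0. Setting dQ/dI = 0 gives I = 2.42 / 0.022 = 110.00.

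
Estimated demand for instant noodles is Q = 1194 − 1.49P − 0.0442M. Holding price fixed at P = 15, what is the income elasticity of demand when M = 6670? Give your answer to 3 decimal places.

-0.336

At P = 15, M = 6670: Q = 876.836.
Holding P constant, ∂Q/∂M = −0.0442.
η_M = (∂Q/∂M)·(M/Q) = -0.0442 × (6670/876.836) = -0.336.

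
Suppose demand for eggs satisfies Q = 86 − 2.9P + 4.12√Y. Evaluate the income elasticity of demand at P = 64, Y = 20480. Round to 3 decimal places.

At P = 64, Y = 20480: Q = 490.006.
Holding P constant, ∂Q/∂Y = 4.12/(2√Y) = 0.0143947.
η_Y = (∂Q/∂Y)·(Y/Q) = 0.0143947 × (20480/490.006) = 0.602.

0.602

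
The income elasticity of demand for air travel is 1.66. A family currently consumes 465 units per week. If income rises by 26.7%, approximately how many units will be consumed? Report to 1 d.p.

671.1

%ΔQ ≈ η × %ΔI = 1.66 × 26.7% = 44.322%.
New Q ≈ 465 × (1 + 0.44322) = 671.1.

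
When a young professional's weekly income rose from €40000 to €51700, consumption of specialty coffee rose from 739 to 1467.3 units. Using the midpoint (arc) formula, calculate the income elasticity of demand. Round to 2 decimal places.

ΔQ = 1467.3 − 739 = 728.3; midpoint Q̄ = (739 + 1467.3)/2 = 1103.15.
ΔI = 51700 − 40000 = 11700; midpoint Ī = (40000 + 51700)/2 = 45850.
η = (ΔQ/Q̄) ÷ (ΔI/Ī) = (728.3/1103.15) ÷ (11700/45850) = 2.59.

2.59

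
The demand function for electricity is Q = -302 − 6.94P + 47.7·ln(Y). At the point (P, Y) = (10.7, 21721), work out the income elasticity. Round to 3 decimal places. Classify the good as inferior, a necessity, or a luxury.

0.477 (necessity)

At P = 10.7, Y = 21721: Q = 100.076.
Holding P constant, ∂Q/∂Y = 47.7/Y = 0.00219603.
η_Y = (∂Q/∂Y)·(Y/Q) = 0.00219603 × (21721/100.076) = 0.477.
Since 0 < η < 1, this is a necessity.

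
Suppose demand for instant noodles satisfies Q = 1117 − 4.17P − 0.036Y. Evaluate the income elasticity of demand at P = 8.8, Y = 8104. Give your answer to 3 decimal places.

-0.370

At P = 8.8, Y = 8104: Q = 788.560.
Holding P constant, ∂Q/∂Y = −0.036.
η_Y = (∂Q/∂Y)·(Y/Q) = -0.036 × (8104/788.560) = -0.370.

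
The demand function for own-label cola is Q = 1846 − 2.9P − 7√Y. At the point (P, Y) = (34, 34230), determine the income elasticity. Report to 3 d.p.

-1.432

At P = 34, Y = 34230: Q = 452.305.
Holding P constant, ∂Q/∂Y = -7/(2√Y) = -0.0189175.
η_Y = (∂Q/∂Y)·(Y/Q) = -0.0189175 × (34230/452.305) = -1.432.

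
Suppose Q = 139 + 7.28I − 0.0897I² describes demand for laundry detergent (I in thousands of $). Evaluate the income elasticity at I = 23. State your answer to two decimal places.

0.28

At I = 23: Q = 258.9887.
dQ/dI = 7.28 − 0.1794I = 3.15380.
η = (dQ/dI)·(I/Q) = 3.15380 × (23/258.9887) = 0.28.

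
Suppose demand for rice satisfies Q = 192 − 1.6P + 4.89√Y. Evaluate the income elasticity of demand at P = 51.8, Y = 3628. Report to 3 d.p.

At P = 51.8, Y = 3628: Q = 403.659.
Holding P constant, ∂Q/∂Y = 4.89/(2√Y) = 0.0405924.
η_Y = (∂Q/∂Y)·(Y/Q) = 0.0405924 × (3628/403.659) = 0.365.

0.365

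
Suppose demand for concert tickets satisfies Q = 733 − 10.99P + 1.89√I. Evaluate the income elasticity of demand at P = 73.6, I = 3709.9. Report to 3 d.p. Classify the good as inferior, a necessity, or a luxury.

1.466 (luxury)

At P = 73.6, I = 3709.9: Q = 39.254.
Holding P constant, ∂Q/∂I = 1.89/(2√I) = 0.015515.
η_I = (∂Q/∂I)·(I/Q) = 0.015515 × (3709.9/39.254) = 1.466.
Since η > 1, this is a luxury.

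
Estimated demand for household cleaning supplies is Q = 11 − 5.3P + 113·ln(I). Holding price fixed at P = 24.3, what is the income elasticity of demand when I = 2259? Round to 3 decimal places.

0.150

At P = 24.3, I = 2259: Q = 754.873.
Holding P constant, ∂Q/∂I = 113/I = 0.0500221.
η_I = (∂Q/∂I)·(I/Q) = 0.0500221 × (2259/754.873) = 0.150.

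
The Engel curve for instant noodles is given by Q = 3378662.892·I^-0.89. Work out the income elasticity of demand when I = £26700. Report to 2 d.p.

-0.89

For Q = A·I^β the income elasticity is constant and equal to β.
Here β = -0.89, so η = -0.89.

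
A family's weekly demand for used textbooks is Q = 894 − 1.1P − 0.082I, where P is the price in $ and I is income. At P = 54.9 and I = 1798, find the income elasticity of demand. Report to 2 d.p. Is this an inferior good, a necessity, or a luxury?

At P = 54.9, I = 1798: Q = 686.174.
Holding P constant, ∂Q/∂I = −0.082.
η_I = (∂Q/∂I)·(I/Q) = -0.082 × (1798/686.174) = -0.21.
Since η < 0, this is an inferior good.

-0.21 (inferior good)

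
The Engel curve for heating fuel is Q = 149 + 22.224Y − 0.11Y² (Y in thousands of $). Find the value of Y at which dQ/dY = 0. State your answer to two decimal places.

101.02

dQ/dY = 22.224 − 0.22Y.
The good is inferior where dQ/dY < 0. Setting dQ/dY = 0 gives Y = 22.224 / 0.22 = 101.02.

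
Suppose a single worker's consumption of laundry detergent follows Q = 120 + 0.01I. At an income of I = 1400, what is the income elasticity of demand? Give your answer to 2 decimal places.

0.10

At I = 1400: Q = 134.000.
dQ/dI = 0.01.
η = (dQ/dI)·(I/Q) = 0.01 × (1400/134.000) = 0.10.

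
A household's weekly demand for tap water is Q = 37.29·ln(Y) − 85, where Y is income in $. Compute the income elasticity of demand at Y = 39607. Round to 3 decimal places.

At Y = 39607: Q = 309.780.
dQ/dY = 37.29/Y = 0.0009415 at this income.
η = (dQ/dY)·(Y/Q) = 0.0009415 × (39607/309.780) = 0.120.

0.120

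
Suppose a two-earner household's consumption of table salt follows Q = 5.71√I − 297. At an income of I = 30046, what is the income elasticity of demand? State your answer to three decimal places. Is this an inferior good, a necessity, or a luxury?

0.714 (necessity)

At I = 30046: Q = 692.759.
dQ/dI = 5.71/(2√I) = 0.0164707 at this income.
η = (dQ/dI)·(I/Q) = 0.0164707 × (30046/692.759) = 0.714.
Since 0 < η < 1, the good is a necessity.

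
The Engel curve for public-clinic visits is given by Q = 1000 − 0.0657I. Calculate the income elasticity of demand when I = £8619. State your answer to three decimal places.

At I = 8619: Q = 433.732.
dQ/dI = −0.0657.
η = (dQ/dI)·(I/Q) = -0.0657 × (8619/433.732) = -1.306.

-1.306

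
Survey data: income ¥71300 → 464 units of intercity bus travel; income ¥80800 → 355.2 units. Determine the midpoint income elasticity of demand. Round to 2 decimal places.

-2.13

ΔQ = 355.2 − 464 = -108.8; midpoint Q̄ = (464 + 355.2)/2 = 409.6.
ΔI = 80800 − 71300 = 9500; midpoint Ī = (71300 + 80800)/2 = 76050.
η = (ΔQ/Q̄) ÷ (ΔI/Ī) = (-108.8/409.6) ÷ (9500/76050) = -2.13.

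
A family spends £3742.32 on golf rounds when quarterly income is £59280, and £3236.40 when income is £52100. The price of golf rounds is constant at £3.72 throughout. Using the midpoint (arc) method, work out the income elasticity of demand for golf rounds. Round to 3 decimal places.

With a constant price, Q₁ = 3742.32/3.72 = 1006.000 and Q₂ = 3236.40/3.72 = 870.000 (equivalently, work directly with expenditure since P cancels).
Midpoint %ΔQ = (3236.40 − 3742.32)/3489.36 = -0.14499; midpoint %ΔI = (52100 − 59280)/55690 = -0.12893.
η = -0.14499 / -0.12893 = 1.125.

1.125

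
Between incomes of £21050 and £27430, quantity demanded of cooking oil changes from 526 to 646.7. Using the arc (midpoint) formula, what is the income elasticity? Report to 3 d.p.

0.782

ΔQ = 646.7 − 526 = 120.7; midpoint Q̄ = (526 + 646.7)/2 = 586.35.
ΔI = 27430 − 21050 = 6380; midpoint Ī = (21050 + 27430)/2 = 24240.
η = (ΔQ/Q̄) ÷ (ΔI/Ī) = (120.7/586.35) ÷ (6380/24240) = 0.782.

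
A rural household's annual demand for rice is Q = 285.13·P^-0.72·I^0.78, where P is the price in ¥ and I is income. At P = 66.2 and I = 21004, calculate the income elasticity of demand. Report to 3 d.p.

0.780

For a multiplicative demand Q = A·P^α·I^β, the income elasticity is β everywhere.
Here β = 0.78, so η = 0.780.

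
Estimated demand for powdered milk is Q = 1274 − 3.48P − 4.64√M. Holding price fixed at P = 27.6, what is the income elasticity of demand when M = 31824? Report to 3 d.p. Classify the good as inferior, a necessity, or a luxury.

At P = 27.6, M = 31824: Q = 350.209.
Holding P constant, ∂Q/∂M = -4.64/(2√M) = -0.013005.
η_M = (∂Q/∂M)·(M/Q) = -0.013005 × (31824/350.209) = -1.182.
Since η < 0, this is an inferior good.

-1.182 (inferior good)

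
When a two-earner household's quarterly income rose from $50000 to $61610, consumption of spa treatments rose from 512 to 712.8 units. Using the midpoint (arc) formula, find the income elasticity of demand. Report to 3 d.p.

1.576

ΔQ = 712.8 − 512 = 200.8; midpoint Q̄ = (512 + 712.8)/2 = 612.4.
ΔI = 61610 − 50000 = 11610; midpoint Ī = (50000 + 61610)/2 = 55805.
η = (ΔQ/Q̄) ÷ (ΔI/Ī) = (200.8/612.4) ÷ (11610/55805) = 1.576.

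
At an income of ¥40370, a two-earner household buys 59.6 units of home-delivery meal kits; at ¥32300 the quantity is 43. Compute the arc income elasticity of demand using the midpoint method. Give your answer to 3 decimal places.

1.457

ΔQ = 43 − 59.6 = -16.6; midpoint Q̄ = (59.6 + 43)/2 = 51.3.
ΔI = 32300 − 40370 = -8070; midpoint Ī = (40370 + 32300)/2 = 36335.
η = (ΔQ/Q̄) ÷ (ΔI/Ī) = (-16.6/51.3) ÷ (-8070/36335) = 1.457.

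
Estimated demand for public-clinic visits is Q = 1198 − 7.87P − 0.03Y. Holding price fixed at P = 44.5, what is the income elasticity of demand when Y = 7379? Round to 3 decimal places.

-0.353

At P = 44.5, Y = 7379: Q = 626.415.
Holding P constant, ∂Q/∂Y = −0.03.
η_Y = (∂Q/∂Y)·(Y/Q) = -0.03 × (7379/626.415) = -0.353.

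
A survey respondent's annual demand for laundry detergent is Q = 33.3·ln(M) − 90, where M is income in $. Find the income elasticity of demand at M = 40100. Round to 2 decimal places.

At M = 40100: Q = 262.951.
dQ/dM = 33.3/M = 0.000830424 at this income.
η = (dQ/dM)·(M/Q) = 0.000830424 × (40100/262.951) = 0.13.

0.13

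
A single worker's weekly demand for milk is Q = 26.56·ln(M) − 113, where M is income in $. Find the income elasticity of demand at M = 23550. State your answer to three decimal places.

0.172

At M = 23550: Q = 154.376.
dQ/dM = 26.56/M = 0.00112781 at this income.
η = (dQ/dM)·(M/Q) = 0.00112781 × (23550/154.376) = 0.172.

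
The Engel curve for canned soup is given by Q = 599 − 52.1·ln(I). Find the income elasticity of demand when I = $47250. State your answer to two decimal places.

-1.36

At I = 47250: Q = 38.237.
dQ/dI = -52.1/I = -0.00110265 at this income.
η = (dQ/dI)·(I/Q) = -0.00110265 × (47250/38.237) = -1.36.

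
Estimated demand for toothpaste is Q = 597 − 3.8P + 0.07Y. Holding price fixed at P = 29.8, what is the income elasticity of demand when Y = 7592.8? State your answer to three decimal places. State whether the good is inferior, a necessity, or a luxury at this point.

0.524 (necessity)

At P = 29.8, Y = 7592.8: Q = 1015.256.
Holding P constant, ∂Q/∂Y = 0.07.
η_Y = (∂Q/∂Y)·(Y/Q) = 0.07 × (7592.8/1015.256) = 0.524.
Since 0 < η < 1, this is a necessity.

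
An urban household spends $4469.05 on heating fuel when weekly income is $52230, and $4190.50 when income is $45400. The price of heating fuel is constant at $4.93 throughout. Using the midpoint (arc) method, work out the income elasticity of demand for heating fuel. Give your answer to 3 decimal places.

With a constant price, Q₁ = 4469.05/4.93 = 906.501 and Q₂ = 4190.50/4.93 = 850.000 (equivalently, work directly with expenditure since P cancels).
Midpoint %ΔQ = (4190.50 − 4469.05)/4329.77 = -0.06433; midpoint %ΔI = (45400 − 52230)/48815 = -0.13992.
η = -0.06433 / -0.13992 = 0.460.

0.460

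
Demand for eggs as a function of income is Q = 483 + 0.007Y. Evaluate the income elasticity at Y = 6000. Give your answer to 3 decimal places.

At Y = 6000: Q = 525.000.
dQ/dY = 0.007.
η = (dQ/dY)·(Y/Q) = 0.007 × (6000/525.000) = 0.080.

0.080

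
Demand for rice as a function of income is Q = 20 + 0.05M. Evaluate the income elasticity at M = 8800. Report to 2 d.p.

0.96

At M = 8800: Q = 460.000.
dQ/dM = 0.05.
η = (dQ/dM)·(M/Q) = 0.05 × (8800/460.000) = 0.96.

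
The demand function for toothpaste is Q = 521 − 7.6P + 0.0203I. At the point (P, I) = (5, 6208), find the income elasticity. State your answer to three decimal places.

At P = 5, I = 6208: Q = 609.022.
Holding P constant, ∂Q/∂I = 0.0203.
η_I = (∂Q/∂I)·(I/Q) = 0.0203 × (6208/609.022) = 0.207.

0.207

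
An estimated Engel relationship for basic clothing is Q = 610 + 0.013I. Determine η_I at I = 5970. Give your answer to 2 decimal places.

0.11

At I = 5970: Q = 687.610.
dQ/dI = 0.013.
η = (dQ/dI)·(I/Q) = 0.013 × (5970/687.610) = 0.11.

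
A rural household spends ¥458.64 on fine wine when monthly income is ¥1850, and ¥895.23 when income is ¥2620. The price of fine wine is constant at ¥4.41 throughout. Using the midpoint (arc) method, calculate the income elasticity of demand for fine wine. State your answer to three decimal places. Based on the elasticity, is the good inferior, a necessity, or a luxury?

With a constant price, Q₁ = 458.64/4.41 = 104.000 and Q₂ = 895.23/4.41 = 203.000 (equivalently, work directly with expenditure since P cancels).
Midpoint %ΔQ = (895.23 − 458.64)/676.94 = 0.64495; midpoint %ΔI = (2620 − 1850)/2235 = 0.34452.
η = 0.64495 / 0.34452 = 1.872.
η > 1 ⇒ luxury.

1.872 (luxury)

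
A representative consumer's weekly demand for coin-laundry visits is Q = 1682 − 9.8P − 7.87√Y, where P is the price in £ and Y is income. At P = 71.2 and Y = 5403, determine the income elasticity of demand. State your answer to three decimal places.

-0.713

At P = 71.2, Y = 5403: Q = 405.755.
Holding P constant, ∂Q/∂Y = -7.87/(2√Y) = -0.0535337.
η_Y = (∂Q/∂Y)·(Y/Q) = -0.0535337 × (5403/405.755) = -0.713.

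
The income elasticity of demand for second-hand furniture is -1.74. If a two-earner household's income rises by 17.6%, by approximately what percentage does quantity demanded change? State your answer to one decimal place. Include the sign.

-30.6%

%ΔQ ≈ η × %ΔI = -1.74 × 17.6% = -30.6%.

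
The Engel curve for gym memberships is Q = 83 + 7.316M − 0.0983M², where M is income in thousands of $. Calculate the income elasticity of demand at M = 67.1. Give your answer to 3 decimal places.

At M = 67.1: Q = 131.3167.
dQ/dM = 7.316 − 0.1966M = -5.87586.
η = (dQ/dM)·(M/Q) = -5.87586 × (67.1/131.3167) = -3.002.

-3.002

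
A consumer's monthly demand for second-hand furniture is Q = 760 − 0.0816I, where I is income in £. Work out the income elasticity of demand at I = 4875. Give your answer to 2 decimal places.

-1.10

At I = 4875: Q = 362.200.
dQ/dI = −0.0816.
η = (dQ/dI)·(I/Q) = -0.0816 × (4875/362.200) = -1.10.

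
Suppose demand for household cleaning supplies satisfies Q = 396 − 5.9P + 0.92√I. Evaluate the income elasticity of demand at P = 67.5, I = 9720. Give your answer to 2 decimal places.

At P = 67.5, I = 9720: Q = 88.453.
Holding P constant, ∂Q/∂I = 0.92/(2√I) = 0.00466578.
η_I = (∂Q/∂I)·(I/Q) = 0.00466578 × (9720/88.453) = 0.51.

0.51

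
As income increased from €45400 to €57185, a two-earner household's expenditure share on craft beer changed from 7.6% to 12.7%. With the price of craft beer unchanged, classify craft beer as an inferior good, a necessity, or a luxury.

The budget share rises as income rises, so η > 1.

luxury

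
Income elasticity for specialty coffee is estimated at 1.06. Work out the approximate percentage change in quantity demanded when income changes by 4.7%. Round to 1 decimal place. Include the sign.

5.0%

%ΔQ ≈ η × %ΔI = 1.06 × 4.7% = 5.0%.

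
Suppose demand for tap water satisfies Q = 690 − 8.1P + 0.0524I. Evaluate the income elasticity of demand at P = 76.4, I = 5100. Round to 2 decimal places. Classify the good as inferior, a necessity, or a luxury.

At P = 76.4, I = 5100: Q = 338.400.
Holding P constant, ∂Q/∂I = 0.0524.
η_I = (∂Q/∂I)·(I/Q) = 0.0524 × (5100/338.400) = 0.79.
Since 0 < η < 1, this is a necessity.

0.79 (necessity)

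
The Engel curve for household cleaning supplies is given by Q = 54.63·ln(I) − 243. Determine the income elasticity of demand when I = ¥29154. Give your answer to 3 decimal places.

0.171

At I = 29154: Q = 318.615.
dQ/dI = 54.63/I = 0.00187384 at this income.
η = (dQ/dI)·(I/Q) = 0.00187384 × (29154/318.615) = 0.171.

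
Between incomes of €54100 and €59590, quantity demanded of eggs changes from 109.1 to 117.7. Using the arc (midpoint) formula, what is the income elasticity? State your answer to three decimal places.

ΔQ = 117.7 − 109.1 = 8.6; midpoint Q̄ = (109.1 + 117.7)/2 = 113.4.
ΔI = 59590 − 54100 = 5490; midpoint Ī = (54100 + 59590)/2 = 56845.
η = (ΔQ/Q̄) ÷ (ΔI/Ī) = (8.6/113.4) ÷ (5490/56845) = 0.785.

0.785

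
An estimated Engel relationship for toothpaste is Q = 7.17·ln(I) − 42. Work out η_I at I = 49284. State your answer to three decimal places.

At I = 49284: Q = 35.474.
dQ/dI = 7.17/I = 0.000145483 at this income.
η = (dQ/dI)·(I/Q) = 0.000145483 × (49284/35.474) = 0.202.

0.202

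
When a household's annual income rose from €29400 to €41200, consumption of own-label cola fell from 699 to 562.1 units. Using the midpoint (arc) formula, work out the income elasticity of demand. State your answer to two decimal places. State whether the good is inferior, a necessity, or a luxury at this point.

ΔQ = 562.1 − 699 = -136.9; midpoint Q̄ = (699 + 562.1)/2 = 630.55.
ΔI = 41200 − 29400 = 11800; midpoint Ī = (29400 + 41200)/2 = 35300.
η = (ΔQ/Q̄) ÷ (ΔI/Ī) = (-136.9/630.55) ÷ (11800/35300) = -0.65.
η < 0 ⇒ inferior good.

-0.65 (inferior good)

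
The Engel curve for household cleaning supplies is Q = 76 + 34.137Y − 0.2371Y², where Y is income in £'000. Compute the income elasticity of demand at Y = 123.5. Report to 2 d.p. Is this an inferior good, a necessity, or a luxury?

-4.47 (inferior good)

At Y = 123.5: Q = 675.6110.
dQ/dY = 34.137 − 0.4742Y = -24.42670.
η = (dQ/dY)·(Y/Q) = -24.42670 × (123.5/675.6110) = -4.47.
η < 0 ⇒ inferior good.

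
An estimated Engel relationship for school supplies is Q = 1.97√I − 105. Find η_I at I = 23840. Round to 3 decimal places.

At I = 23840: Q = 199.172.
dQ/dI = 1.97/(2√I) = 0.00637945 at this income.
η = (dQ/dI)·(I/Q) = 0.00637945 × (23840/199.172) = 0.764.

0.764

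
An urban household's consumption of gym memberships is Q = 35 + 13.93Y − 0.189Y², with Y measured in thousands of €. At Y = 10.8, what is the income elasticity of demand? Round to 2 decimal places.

0.65

At Y = 10.8: Q = 163.3990.
dQ/dY = 13.93 − 0.378Y = 9.84760.
η = (dQ/dY)·(Y/Q) = 9.84760 × (10.8/163.3990) = 0.65.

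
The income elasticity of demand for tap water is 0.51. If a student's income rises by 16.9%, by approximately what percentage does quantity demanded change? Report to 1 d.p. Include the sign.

%ΔQ ≈ η × %ΔI = 0.51 × 16.9% = 8.6%.

8.6%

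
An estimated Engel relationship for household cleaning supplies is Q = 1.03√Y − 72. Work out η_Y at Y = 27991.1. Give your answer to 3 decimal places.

At Y = 27991.1: Q = 100.325.
dQ/dY = 1.03/(2√Y) = 0.0030782 at this income.
η = (dQ/dY)·(Y/Q) = 0.0030782 × (27991.1/100.325) = 0.859.

0.859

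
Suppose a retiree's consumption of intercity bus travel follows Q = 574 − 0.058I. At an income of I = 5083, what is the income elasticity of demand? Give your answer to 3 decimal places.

-1.056

At I = 5083: Q = 279.186.
dQ/dI = −0.058.
η = (dQ/dI)·(I/Q) = -0.058 × (5083/279.186) = -1.056.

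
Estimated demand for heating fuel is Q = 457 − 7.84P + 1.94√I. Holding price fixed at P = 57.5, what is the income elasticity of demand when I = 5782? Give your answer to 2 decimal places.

0.48

At P = 57.5, I = 5782: Q = 153.717.
Holding P constant, ∂Q/∂I = 1.94/(2√I) = 0.0127565.
η_I = (∂Q/∂I)·(I/Q) = 0.0127565 × (5782/153.717) = 0.48.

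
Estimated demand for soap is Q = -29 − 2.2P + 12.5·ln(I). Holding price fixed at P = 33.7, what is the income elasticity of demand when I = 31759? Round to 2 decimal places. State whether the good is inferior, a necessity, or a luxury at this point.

0.47 (necessity)

At P = 33.7, I = 31759: Q = 26.434.
Holding P constant, ∂Q/∂I = 12.5/I = 0.000393589.
η_I = (∂Q/∂I)·(I/Q) = 0.000393589 × (31759/26.434) = 0.47.
Since 0 < η < 1, this is a necessity.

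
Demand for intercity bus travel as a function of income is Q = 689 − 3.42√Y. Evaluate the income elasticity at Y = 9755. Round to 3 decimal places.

At Y = 9755: Q = 351.215.
dQ/dY = -3.42/(2√Y) = -0.0173134 at this income.
η = (dQ/dY)·(Y/Q) = -0.0173134 × (9755/351.215) = -0.481.

-0.481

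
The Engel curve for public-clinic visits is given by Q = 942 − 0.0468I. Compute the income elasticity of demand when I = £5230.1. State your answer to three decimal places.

-0.351

At I = 5230.1: Q = 697.231.
dQ/dI = −0.0468.
η = (dQ/dI)·(I/Q) = -0.0468 × (5230.1/697.231) = -0.351.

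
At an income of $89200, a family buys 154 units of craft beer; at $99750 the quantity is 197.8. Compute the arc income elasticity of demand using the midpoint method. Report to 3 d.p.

ΔQ = 197.8 − 154 = 43.8; midpoint Q̄ = (154 + 197.8)/2 = 175.9.
ΔI = 99750 − 89200 = 10550; midpoint Ī = (89200 + 99750)/2 = 94475.
η = (ΔQ/Q̄) ÷ (ΔI/Ī) = (43.8/175.9) ÷ (10550/94475) = 2.230.

2.230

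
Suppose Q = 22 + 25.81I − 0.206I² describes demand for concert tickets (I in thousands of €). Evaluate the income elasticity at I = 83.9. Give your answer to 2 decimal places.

At I = 83.9: Q = 737.3817.
dQ/dI = 25.81 − 0.412I = -8.75680.
η = (dQ/dI)·(I/Q) = -8.75680 × (83.9/737.3817) = -1.00.

-1.00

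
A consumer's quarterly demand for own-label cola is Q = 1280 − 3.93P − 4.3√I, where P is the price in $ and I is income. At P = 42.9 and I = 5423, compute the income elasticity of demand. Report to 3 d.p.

At P = 42.9, I = 5423: Q = 794.747.
Holding P constant, ∂Q/∂I = -4.3/(2√I) = -0.0291957.
η_I = (∂Q/∂I)·(I/Q) = -0.0291957 × (5423/794.747) = -0.199.

-0.199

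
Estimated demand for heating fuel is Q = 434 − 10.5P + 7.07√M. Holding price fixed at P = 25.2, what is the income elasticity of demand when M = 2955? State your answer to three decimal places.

0.347

At P = 25.2, M = 2955: Q = 553.725.
Holding P constant, ∂Q/∂M = 7.07/(2√M) = 0.0650295.
η_M = (∂Q/∂M)·(M/Q) = 0.0650295 × (2955/553.725) = 0.347.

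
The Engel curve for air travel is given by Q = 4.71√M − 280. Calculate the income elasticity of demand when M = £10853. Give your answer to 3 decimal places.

At M = 10853: Q = 210.677.
dQ/dM = 4.71/(2√M) = 0.0226056 at this income.
η = (dQ/dM)·(M/Q) = 0.0226056 × (10853/210.677) = 1.165.

1.165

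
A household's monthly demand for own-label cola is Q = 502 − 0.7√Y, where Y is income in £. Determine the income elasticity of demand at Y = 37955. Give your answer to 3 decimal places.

At Y = 37955: Q = 365.626.
dQ/dY = -0.7/(2√Y) = -0.00179653 at this income.
η = (dQ/dY)·(Y/Q) = -0.00179653 × (37955/365.626) = -0.186.

-0.186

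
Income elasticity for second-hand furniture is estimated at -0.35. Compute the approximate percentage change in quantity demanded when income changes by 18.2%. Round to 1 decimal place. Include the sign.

%ΔQ ≈ η × %ΔI = -0.35 × 18.2% = -6.4%.

-6.4%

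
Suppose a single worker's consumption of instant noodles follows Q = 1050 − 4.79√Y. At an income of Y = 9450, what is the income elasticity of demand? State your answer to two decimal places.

-0.40

At Y = 9450: Q = 584.359.
dQ/dY = -4.79/(2√Y) = -0.0246371 at this income.
η = (dQ/dY)·(Y/Q) = -0.0246371 × (9450/584.359) = -0.40.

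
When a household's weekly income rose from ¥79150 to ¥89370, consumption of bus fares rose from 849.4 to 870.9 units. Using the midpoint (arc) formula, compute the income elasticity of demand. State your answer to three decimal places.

0.206

ΔQ = 870.9 − 849.4 = 21.5; midpoint Q̄ = (849.4 + 870.9)/2 = 860.15.
ΔI = 89370 − 79150 = 10220; midpoint Ī = (79150 + 89370)/2 = 84260.
η = (ΔQ/Q̄) ÷ (ΔI/Ī) = (21.5/860.15) ÷ (10220/84260) = 0.206.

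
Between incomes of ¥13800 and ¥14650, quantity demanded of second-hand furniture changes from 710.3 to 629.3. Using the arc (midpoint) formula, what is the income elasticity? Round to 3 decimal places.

-2.024

ΔQ = 629.3 − 710.3 = -81; midpoint Q̄ = (710.3 + 629.3)/2 = 669.8.
ΔI = 14650 − 13800 = 850; midpoint Ī = (13800 + 14650)/2 = 14225.
η = (ΔQ/Q̄) ÷ (ΔI/Ī) = (-81/669.8) ÷ (850/14225) = -2.024.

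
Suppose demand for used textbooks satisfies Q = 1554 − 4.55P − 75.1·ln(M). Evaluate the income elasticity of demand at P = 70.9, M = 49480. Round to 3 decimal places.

-0.179

At P = 70.9, M = 49480: Q = 419.625.
Holding P constant, ∂Q/∂M = -75.1/M = -0.00151778.
η_M = (∂Q/∂M)·(M/Q) = -0.00151778 × (49480/419.625) = -0.179.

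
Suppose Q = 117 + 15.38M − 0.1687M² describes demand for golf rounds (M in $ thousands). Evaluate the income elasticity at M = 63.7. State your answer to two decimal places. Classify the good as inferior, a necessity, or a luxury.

-0.94 (inferior good)

At M = 63.7: Q = 412.1737.
dQ/dM = 15.38 − 0.3374M = -6.11238.
η = (dQ/dM)·(M/Q) = -6.11238 × (63.7/412.1737) = -0.94.
η < 0 ⇒ inferior good.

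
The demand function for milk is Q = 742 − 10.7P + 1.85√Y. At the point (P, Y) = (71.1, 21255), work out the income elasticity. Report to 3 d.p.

At P = 71.1, Y = 21255: Q = 250.943.
Holding P constant, ∂Q/∂Y = 1.85/(2√Y) = 0.0063447.
η_Y = (∂Q/∂Y)·(Y/Q) = 0.0063447 × (21255/250.943) = 0.537.

0.537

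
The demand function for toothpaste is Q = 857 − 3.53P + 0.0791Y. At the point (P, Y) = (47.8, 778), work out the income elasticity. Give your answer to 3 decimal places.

0.082

At P = 47.8, Y = 778: Q = 749.806.
Holding P constant, ∂Q/∂Y = 0.0791.
η_Y = (∂Q/∂Y)·(Y/Q) = 0.0791 × (778/749.806) = 0.082.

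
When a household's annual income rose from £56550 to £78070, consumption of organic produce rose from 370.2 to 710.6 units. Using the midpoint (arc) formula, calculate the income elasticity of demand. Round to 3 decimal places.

ΔQ = 710.6 − 370.2 = 340.4; midpoint Q̄ = (370.2 + 710.6)/2 = 540.4.
ΔI = 78070 − 56550 = 21520; midpoint Ī = (56550 + 78070)/2 = 67310.
η = (ΔQ/Q̄) ÷ (ΔI/Ī) = (340.4/540.4) ÷ (21520/67310) = 1.970.

1.970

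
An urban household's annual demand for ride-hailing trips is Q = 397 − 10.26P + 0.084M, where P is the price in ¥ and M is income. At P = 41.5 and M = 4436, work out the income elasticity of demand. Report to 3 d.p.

1.084

At P = 41.5, M = 4436: Q = 343.834.
Holding P constant, ∂Q/∂M = 0.084.
η_M = (∂Q/∂M)·(M/Q) = 0.084 × (4436/343.834) = 1.084.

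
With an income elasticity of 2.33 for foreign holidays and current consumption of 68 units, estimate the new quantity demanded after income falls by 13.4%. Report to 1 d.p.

46.8

%ΔQ ≈ η × %ΔI = 2.33 × (-13.4%) = -31.222%.
New Q ≈ 68 × (1 − 0.31222) = 46.8.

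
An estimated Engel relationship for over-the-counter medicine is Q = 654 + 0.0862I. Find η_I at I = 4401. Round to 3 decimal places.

At I = 4401: Q = 1033.366.
dQ/dI = 0.0862.
η = (dQ/dI)·(I/Q) = 0.0862 × (4401/1033.366) = 0.367.

0.367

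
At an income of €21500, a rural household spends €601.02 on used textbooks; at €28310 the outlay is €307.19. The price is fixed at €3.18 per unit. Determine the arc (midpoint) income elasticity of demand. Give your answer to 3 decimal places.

With a constant price, Q₁ = 601.02/3.18 = 189.000 and Q₂ = 307.19/3.18 = 96.601 (equivalently, work directly with expenditure since P cancels).
Midpoint %ΔQ = (307.19 − 601.02)/454.11 = -0.64705; midpoint %ΔI = (28310 − 21500)/24905 = 0.27344.
η = -0.64705 / 0.27344 = -2.366.

-2.366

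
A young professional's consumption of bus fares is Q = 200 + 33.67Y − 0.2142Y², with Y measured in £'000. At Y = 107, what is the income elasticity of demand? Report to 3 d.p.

At Y = 107: Q = 1350.3142.
dQ/dY = 33.67 − 0.4284Y = -12.16880.
η = (dQ/dY)·(Y/Q) = -12.16880 × (107/1350.3142) = -0.964.

-0.964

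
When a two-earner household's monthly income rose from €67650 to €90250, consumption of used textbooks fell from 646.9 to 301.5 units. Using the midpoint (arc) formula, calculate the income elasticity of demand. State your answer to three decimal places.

ΔQ = 301.5 − 646.9 = -345.4; midpoint Q̄ = (646.9 + 301.5)/2 = 474.2.
ΔI = 90250 − 67650 = 22600; midpoint Ī = (67650 + 90250)/2 = 78950.
η = (ΔQ/Q̄) ÷ (ΔI/Ī) = (-345.4/474.2) ÷ (22600/78950) = -2.545.

-2.545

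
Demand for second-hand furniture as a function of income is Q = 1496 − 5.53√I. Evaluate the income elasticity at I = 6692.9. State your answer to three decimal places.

-0.217

At I = 6692.9: Q = 1043.590.
dQ/dI = -5.53/(2√I) = -0.0337978 at this income.
η = (dQ/dI)·(I/Q) = -0.0337978 × (6692.9/1043.590) = -0.217.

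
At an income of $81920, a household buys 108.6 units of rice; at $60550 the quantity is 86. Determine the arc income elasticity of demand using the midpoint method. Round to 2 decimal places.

ΔQ = 86 − 108.6 = -22.6; midpoint Q̄ = (108.6 + 86)/2 = 97.3.
ΔI = 60550 − 81920 = -21370; midpoint Ī = (81920 + 60550)/2 = 71235.
η = (ΔQ/Q̄) ÷ (ΔI/Ī) = (-22.6/97.3) ÷ (-21370/71235) = 0.77.

0.77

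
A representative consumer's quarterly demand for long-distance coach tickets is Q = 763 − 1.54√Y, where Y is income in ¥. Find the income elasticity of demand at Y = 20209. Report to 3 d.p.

At Y = 20209: Q = 544.076.
dQ/dY = -1.54/(2√Y) = -0.00541649 at this income.
η = (dQ/dY)·(Y/Q) = -0.00541649 × (20209/544.076) = -0.201.

-0.201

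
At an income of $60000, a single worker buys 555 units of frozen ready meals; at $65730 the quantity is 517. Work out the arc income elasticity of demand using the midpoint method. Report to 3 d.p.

ΔQ = 517 − 555 = -38; midpoint Q̄ = (555 + 517)/2 = 536.
ΔI = 65730 − 60000 = 5730; midpoint Ī = (60000 + 65730)/2 = 62865.
η = (ΔQ/Q̄) ÷ (ΔI/Ī) = (-38/536) ÷ (5730/62865) = -0.778.

-0.778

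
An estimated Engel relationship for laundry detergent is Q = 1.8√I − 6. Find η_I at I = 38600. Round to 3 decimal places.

At I = 38600: Q = 347.644.
dQ/dI = 1.8/(2√I) = 0.00458088 at this income.
η = (dQ/dI)·(I/Q) = 0.00458088 × (38600/347.644) = 0.509.

0.509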